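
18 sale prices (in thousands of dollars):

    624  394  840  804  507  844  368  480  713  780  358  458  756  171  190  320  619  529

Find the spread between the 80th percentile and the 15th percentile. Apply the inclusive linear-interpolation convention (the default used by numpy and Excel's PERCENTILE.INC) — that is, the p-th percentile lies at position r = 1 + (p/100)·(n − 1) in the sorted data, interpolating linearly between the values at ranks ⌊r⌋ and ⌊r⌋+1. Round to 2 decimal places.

429.50

Sorted: 171, 190, 320, 358, 368, 394, 458, 480, 507, 529, 619, 624, 713, 756, 780, 804, 840, 844.
n = 18.
P15: r = 3.55; ranks 3–4 are 320, 358; interpolating gives 340.9.
P80: r = 14.6; ranks 14–15 are 756, 780; interpolating gives 770.4.
Difference: 770.4 − 340.9 = 429.5.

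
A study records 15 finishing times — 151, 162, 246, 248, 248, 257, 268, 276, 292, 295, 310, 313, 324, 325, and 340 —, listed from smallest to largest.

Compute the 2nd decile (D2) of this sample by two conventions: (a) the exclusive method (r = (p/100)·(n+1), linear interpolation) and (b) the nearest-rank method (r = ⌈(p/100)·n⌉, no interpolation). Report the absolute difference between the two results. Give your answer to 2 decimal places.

n = 15.
(a) r = 3.2; between ranks 3 (246) and 4 (248): 246.4.
(b) the nearest-rank method: rank 3 → 246.
|246.4 − 246| = 0.4.

0.40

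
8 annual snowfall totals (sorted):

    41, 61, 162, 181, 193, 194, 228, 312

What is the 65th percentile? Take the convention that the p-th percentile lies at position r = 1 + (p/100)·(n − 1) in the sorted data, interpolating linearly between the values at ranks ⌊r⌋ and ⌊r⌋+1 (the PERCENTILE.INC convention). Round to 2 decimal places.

n = 8.
r = 1 + (65/100)·(8 − 1) = 1 + 4.55 = 5.55.
Rank 5 is 193 and rank 6 is 194.
Interpolate: 193 + 0.55·(194 − 193) = 193 + 0.55·1 = 193.55.

193.55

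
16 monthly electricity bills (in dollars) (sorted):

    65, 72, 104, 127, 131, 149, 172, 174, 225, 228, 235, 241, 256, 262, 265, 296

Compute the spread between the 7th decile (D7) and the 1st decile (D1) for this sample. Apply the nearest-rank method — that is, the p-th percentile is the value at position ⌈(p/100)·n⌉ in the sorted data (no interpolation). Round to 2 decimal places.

169.00

n = 16.
P10: rank ⌈10/100·16⌉ = 2 → 72.
P70: rank ⌈70/100·16⌉ = 12 → 241.
Difference: 241 − 72 = 169.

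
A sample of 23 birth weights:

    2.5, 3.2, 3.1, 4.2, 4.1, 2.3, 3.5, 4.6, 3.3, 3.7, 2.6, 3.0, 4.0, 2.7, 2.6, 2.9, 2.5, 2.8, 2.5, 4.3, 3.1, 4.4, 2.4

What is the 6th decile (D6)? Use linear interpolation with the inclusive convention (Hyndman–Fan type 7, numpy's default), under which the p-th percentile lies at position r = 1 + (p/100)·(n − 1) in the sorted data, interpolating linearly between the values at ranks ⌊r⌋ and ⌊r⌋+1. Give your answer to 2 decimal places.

3.22

Sorted: 2.3, 2.4, 2.5, 2.5, 2.5, 2.6, 2.6, 2.7, 2.8, 2.9, 3.0, 3.1, 3.1, 3.2, 3.3, 3.5, 3.7, 4.0, 4.1, 4.2, 4.3, 4.4, 4.6.
n = 23.
r = 1 + (60/100)·(23 − 1) = 1 + 13.2 = 14.2.
Rank 14 is 3.2 and rank 15 is 3.3.
Interpolate: 3.2 + 0.2·(3.3 − 3.2) = 3.2 + 0.2·0.1 = 3.22.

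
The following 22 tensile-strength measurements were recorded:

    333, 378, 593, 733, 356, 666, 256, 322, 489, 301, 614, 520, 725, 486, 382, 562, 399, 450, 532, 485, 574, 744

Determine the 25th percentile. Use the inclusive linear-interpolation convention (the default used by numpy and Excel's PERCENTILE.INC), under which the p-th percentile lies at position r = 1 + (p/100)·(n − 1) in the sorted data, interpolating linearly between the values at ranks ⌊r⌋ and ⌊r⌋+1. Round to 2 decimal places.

Sorted: 256, 301, 322, 333, 356, 378, 382, 399, 450, 485, 486, 489, 520, 532, 562, 574, 593, 614, 666, 725, 733, 744.
n = 22.
r = 1 + (25/100)·(22 − 1) = 1 + 5.25 = 6.25.
Rank 6 is 378 and rank 7 is 382.
Interpolate: 378 + 0.25·(382 − 378) = 378 + 0.25·4 = 379.

379.00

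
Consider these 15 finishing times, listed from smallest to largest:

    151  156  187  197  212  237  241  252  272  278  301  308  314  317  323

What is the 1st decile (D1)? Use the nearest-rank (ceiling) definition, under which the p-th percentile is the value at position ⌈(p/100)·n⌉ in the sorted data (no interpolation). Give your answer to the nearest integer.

156

n = 15.
Position = ⌈10/100 · 15⌉ = ⌈1.5⌉ = 2.
The value at rank 2 is 156.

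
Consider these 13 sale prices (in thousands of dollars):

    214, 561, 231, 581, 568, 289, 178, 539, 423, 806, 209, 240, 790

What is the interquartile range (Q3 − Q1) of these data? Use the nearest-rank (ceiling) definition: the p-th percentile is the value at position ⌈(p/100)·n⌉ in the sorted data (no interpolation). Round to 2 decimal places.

Sorted: 178, 209, 214, 231, 240, 289, 423, 539, 561, 568, 581, 790, 806.
n = 13.
P25: rank ⌈25/100·13⌉ = 4 → 231.
P75: rank ⌈75/100·13⌉ = 10 → 568.
Difference: 568 − 231 = 337.

337.00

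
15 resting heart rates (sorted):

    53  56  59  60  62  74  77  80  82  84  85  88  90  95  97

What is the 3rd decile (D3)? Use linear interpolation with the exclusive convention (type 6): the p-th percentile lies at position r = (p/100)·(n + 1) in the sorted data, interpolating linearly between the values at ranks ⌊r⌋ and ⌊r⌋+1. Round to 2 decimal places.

61.60

n = 15.
r = (30/100)·(15 + 1) = 4.8.
Rank 4 is 60 and rank 5 is 62.
Interpolate: 60 + 0.8·(62 − 60) = 60 + 0.8·2 = 61.6.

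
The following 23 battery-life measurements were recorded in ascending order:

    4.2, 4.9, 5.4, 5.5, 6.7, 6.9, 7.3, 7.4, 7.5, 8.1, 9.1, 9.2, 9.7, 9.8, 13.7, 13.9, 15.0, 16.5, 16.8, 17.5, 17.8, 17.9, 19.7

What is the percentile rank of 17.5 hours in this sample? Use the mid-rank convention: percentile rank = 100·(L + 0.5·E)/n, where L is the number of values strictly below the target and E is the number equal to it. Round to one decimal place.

84.8

Count below 17.5: L = 19; count equal: E = 1; n = 23.
Percentile rank = 100·(19 + 0.5·1)/23 = 100·19.5/23 = 84.78.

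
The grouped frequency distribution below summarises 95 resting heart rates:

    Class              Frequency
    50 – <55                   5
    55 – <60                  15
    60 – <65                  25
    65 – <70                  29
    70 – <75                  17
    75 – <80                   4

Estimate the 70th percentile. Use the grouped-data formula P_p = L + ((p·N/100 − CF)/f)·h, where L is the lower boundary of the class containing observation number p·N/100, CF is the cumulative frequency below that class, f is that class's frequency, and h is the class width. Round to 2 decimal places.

68.71

N = 95; target position k = 70/100 · 95 = 66.5.
Cumulative frequencies: 5, 20, 45, 74, 91, 95.
Observation 66.5 falls in the class 65 – <70.
L = 65, CF = 45, f = 29, h = 5.
P70 = 65 + ((66.5 − 45)/29)·5 = 65 + 3.7069 = 68.7069.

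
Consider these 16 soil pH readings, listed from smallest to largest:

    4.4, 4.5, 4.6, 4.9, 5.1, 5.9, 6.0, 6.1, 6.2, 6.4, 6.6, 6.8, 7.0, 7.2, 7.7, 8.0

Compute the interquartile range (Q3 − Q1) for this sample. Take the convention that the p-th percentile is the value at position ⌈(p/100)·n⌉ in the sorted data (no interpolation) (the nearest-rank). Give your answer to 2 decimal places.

n = 16.
P25: rank ⌈25/100·16⌉ = 4 → 4.9.
P75: rank ⌈75/100·16⌉ = 12 → 6.8.
Difference: 6.8 − 4.9 = 1.9.

1.90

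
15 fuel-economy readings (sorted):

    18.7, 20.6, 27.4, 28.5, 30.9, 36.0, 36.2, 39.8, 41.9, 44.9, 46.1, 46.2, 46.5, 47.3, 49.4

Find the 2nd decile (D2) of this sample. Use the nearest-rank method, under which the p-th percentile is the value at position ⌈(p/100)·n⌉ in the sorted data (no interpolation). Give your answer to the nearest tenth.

27.4

n = 15.
Position = ⌈20/100 · 15⌉ = ⌈3⌉ = 3.
The value at rank 3 is 27.4.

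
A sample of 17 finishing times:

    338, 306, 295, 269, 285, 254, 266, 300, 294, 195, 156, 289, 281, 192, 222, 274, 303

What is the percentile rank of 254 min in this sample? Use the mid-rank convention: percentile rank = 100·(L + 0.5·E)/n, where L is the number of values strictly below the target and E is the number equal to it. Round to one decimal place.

Sorted: 156, 192, 195, 222, 254, 266, 269, 274, 281, 285, 289, 294, 295, 300, 303, 306, 338.
Count below 254: L = 4; count equal: E = 1; n = 17.
Percentile rank = 100·(4 + 0.5·1)/17 = 100·4.5/17 = 26.47.

26.5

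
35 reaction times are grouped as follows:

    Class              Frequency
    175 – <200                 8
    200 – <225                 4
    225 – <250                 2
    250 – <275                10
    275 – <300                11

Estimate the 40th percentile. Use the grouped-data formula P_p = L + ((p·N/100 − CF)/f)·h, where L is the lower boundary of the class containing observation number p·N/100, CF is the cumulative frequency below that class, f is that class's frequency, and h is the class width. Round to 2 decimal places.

N = 35; target position k = 40/100 · 35 = 14.
Cumulative frequencies: 8, 12, 14, 24, 35.
Observation 14 falls in the class 225 – <250.
L = 225, CF = 12, f = 2, h = 25.
P40 = 225 + ((14 − 12)/2)·25 = 225 + 25 = 250.

250.00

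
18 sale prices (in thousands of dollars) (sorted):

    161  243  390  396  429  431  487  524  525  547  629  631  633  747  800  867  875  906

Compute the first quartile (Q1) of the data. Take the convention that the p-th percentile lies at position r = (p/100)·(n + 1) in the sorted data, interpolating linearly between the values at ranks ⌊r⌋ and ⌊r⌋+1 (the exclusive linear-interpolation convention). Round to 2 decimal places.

420.75

n = 18.
r = (25/100)·(18 + 1) = 4.75.
Rank 4 is 396 and rank 5 is 429.
Interpolate: 396 + 0.75·(429 − 396) = 396 + 0.75·33 = 420.75.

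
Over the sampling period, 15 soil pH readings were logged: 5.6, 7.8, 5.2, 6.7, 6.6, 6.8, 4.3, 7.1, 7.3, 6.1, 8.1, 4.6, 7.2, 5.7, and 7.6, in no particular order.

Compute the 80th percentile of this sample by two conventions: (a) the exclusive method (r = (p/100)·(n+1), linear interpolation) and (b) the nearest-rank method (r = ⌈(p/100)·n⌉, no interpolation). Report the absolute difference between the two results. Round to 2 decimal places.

Sorted: 4.3, 4.6, 5.2, 5.6, 5.7, 6.1, 6.6, 6.7, 6.8, 7.1, 7.2, 7.3, 7.6, 7.8, 8.1.
n = 15.
(a) r = 12.8; between ranks 12 (7.3) and 13 (7.6): 7.54.
(b) the nearest-rank method: rank 12 → 7.3.
|7.54 − 7.3| = 0.24.

0.24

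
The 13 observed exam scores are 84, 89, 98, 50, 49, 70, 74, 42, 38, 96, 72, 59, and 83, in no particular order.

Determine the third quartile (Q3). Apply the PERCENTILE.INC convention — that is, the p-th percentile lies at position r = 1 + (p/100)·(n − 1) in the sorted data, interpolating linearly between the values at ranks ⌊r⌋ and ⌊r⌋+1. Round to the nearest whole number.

84

Sorted: 38, 42, 49, 50, 59, 70, 72, 74, 83, 84, 89, 96, 98.
n = 13.
r = 1 + (75/100)·(13 − 1) = 1 + 9 = 10.
r is an integer, so P75 is the value at rank 10: 84.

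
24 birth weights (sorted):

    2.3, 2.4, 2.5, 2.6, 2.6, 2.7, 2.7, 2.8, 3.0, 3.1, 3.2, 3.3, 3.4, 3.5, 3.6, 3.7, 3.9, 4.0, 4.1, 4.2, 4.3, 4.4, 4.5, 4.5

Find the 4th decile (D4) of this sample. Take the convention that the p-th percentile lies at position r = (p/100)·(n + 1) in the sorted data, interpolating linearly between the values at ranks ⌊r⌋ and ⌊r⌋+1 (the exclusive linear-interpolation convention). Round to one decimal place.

3.1

n = 24.
r = (40/100)·(24 + 1) = 10.
r is an integer, so P40 is the value at rank 10: 3.1.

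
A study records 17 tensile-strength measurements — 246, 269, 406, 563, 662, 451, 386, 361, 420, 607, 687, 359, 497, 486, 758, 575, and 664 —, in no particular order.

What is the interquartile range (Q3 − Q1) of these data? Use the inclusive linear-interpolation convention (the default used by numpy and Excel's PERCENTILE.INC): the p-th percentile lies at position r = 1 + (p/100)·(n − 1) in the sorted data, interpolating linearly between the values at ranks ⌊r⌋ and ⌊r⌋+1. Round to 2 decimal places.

Sorted: 246, 269, 359, 361, 386, 406, 420, 451, 486, 497, 563, 575, 607, 662, 664, 687, 758.
n = 17.
P25: r = 5 (integer) → 386.
P75: r = 13 (integer) → 607.
Difference: 607 − 386 = 221.

221.00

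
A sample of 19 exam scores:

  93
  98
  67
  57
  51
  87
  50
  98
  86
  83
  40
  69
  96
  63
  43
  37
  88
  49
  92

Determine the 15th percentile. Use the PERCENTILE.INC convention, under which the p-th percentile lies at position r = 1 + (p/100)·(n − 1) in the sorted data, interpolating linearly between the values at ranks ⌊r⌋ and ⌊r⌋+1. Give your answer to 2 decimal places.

Sorted: 37, 40, 43, 49, 50, 51, 57, 63, 67, 69, 83, 86, 87, 88, 92, 93, 96, 98, 98.
n = 19.
r = 1 + (15/100)·(19 − 1) = 1 + 2.7 = 3.7.
Rank 3 is 43 and rank 4 is 49.
Interpolate: 43 + 0.7·(49 − 43) = 43 + 0.7·6 = 47.2.

47.20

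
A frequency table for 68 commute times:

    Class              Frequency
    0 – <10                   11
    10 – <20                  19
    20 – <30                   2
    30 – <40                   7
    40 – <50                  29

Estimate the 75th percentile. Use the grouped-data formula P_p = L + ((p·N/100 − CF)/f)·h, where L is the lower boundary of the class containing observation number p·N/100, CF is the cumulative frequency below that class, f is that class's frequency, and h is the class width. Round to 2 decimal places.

44.14

N = 68; target position k = 75/100 · 68 = 51.
Cumulative frequencies: 11, 30, 32, 39, 68.
Observation 51 falls in the class 40 – <50.
L = 40, CF = 39, f = 29, h = 10.
P75 = 40 + ((51 − 39)/29)·10 = 40 + 4.13793 = 44.1379.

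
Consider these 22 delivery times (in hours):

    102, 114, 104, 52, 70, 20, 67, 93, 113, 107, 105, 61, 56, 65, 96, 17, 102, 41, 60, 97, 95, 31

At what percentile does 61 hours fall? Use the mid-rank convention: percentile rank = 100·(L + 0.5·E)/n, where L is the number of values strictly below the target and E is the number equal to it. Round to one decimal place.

34.1

Sorted: 17, 20, 31, 41, 52, 56, 60, 61, 65, 67, 70, 93, 95, 96, 97, 102, 102, 104, 105, 107, 113, 114.
Count below 61: L = 7; count equal: E = 1; n = 22.
Percentile rank = 100·(7 + 0.5·1)/22 = 100·7.5/22 = 34.09.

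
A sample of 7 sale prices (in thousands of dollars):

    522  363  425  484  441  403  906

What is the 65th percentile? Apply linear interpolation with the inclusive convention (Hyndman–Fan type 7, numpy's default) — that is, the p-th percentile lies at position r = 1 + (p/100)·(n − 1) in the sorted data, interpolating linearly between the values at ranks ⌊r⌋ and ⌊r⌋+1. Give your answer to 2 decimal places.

Sorted: 363, 403, 425, 441, 484, 522, 906.
n = 7.
r = 1 + (65/100)·(7 − 1) = 1 + 3.9 = 4.9.
Rank 4 is 441 and rank 5 is 484.
Interpolate: 441 + 0.9·(484 − 441) = 441 + 0.9·43 = 479.7.

479.70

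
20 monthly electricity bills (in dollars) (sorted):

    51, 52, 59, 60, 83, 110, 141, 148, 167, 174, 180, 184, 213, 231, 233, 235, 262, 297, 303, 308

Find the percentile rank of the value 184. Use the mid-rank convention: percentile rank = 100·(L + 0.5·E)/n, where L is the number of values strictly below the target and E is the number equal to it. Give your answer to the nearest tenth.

57.5

Count below 184: L = 11; count equal: E = 1; n = 20.
Percentile rank = 100·(11 + 0.5·1)/20 = 100·11.5/20 = 57.5.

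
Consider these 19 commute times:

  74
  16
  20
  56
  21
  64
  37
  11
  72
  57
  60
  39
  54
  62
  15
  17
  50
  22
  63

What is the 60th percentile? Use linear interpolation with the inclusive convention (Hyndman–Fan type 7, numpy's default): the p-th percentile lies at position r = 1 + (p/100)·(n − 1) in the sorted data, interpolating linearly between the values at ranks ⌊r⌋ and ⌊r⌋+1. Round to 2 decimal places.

55.60

Sorted: 11, 15, 16, 17, 20, 21, 22, 37, 39, 50, 54, 56, 57, 60, 62, 63, 64, 72, 74.
n = 19.
r = 1 + (60/100)·(19 − 1) = 1 + 10.8 = 11.8.
Rank 11 is 54 and rank 12 is 56.
Interpolate: 54 + 0.8·(56 − 54) = 54 + 0.8·2 = 55.6.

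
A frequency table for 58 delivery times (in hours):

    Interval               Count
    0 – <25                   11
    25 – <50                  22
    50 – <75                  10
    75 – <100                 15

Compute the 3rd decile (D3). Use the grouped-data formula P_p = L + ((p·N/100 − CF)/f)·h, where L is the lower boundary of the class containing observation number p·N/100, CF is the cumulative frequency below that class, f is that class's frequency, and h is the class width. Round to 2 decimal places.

32.27

N = 58; target position k = 30/100 · 58 = 17.4.
Cumulative frequencies: 11, 33, 43, 58.
Observation 17.4 falls in the class 25 – <50.
L = 25, CF = 11, f = 22, h = 25.
P30 = 25 + ((17.4 − 11)/22)·25 = 25 + 7.27273 = 32.2727.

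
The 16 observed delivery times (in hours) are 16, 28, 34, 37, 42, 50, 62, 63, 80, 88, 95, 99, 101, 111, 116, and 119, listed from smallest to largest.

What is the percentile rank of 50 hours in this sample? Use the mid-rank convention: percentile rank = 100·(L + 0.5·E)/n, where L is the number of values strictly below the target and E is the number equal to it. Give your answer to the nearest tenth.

34.4

Count below 50: L = 5; count equal: E = 1; n = 16.
Percentile rank = 100·(5 + 0.5·1)/16 = 100·5.5/16 = 34.38.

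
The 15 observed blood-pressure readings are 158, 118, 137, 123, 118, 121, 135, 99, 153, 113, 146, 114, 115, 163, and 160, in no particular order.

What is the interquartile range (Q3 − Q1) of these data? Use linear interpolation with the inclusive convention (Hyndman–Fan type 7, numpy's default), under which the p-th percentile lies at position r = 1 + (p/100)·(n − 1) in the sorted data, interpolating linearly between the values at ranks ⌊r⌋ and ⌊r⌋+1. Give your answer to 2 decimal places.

Sorted: 99, 113, 114, 115, 118, 118, 121, 123, 135, 137, 146, 153, 158, 160, 163.
n = 15.
P25: r = 4.5; ranks 4–5 are 115, 118; interpolating gives 116.5.
P75: r = 11.5; ranks 11–12 are 146, 153; interpolating gives 149.5.
Difference: 149.5 − 116.5 = 33.

33.00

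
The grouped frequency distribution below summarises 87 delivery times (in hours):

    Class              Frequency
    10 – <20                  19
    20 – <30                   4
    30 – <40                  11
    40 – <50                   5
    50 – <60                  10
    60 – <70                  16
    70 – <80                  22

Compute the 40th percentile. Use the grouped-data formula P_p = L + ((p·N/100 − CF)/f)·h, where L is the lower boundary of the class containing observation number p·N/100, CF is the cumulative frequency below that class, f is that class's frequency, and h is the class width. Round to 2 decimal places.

N = 87; target position k = 40/100 · 87 = 34.8.
Cumulative frequencies: 19, 23, 34, 39, 49, 65, 87.
Observation 34.8 falls in the class 40 – <50.
L = 40, CF = 34, f = 5, h = 10.
P40 = 40 + ((34.8 − 34)/5)·10 = 40 + 1.6 = 41.6.

41.60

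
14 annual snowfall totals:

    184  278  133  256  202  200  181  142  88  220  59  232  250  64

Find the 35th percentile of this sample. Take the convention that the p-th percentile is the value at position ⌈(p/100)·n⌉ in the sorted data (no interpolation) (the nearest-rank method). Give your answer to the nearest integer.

142

Sorted: 59, 64, 88, 133, 142, 181, 184, 200, 202, 220, 232, 250, 256, 278.
n = 14.
Position = ⌈35/100 · 14⌉ = ⌈4.9⌉ = 5.
The value at rank 5 is 142.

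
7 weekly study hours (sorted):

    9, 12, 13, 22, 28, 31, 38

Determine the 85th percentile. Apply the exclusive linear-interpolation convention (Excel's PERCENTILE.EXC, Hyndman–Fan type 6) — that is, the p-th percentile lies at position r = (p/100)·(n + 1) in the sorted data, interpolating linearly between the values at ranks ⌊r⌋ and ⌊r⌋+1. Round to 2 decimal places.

36.60

n = 7.
r = (85/100)·(7 + 1) = 6.8.
Rank 6 is 31 and rank 7 is 38.
Interpolate: 31 + 0.8·(38 − 31) = 31 + 0.8·7 = 36.6.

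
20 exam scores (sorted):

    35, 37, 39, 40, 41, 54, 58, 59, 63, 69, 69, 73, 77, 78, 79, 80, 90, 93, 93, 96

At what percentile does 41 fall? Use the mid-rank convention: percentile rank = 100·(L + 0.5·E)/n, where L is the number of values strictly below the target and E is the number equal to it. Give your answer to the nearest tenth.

Count below 41: L = 4; count equal: E = 1; n = 20.
Percentile rank = 100·(4 + 0.5·1)/20 = 100·4.5/20 = 22.5.

22.5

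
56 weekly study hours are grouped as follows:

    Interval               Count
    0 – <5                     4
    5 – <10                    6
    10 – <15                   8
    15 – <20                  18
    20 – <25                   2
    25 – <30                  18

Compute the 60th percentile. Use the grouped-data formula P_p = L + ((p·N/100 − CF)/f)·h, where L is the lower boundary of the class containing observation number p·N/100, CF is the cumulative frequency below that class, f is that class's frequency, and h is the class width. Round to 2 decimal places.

19.33

N = 56; target position k = 60/100 · 56 = 33.6.
Cumulative frequencies: 4, 10, 18, 36, 38, 56.
Observation 33.6 falls in the class 15 – <20.
L = 15, CF = 18, f = 18, h = 5.
P60 = 15 + ((33.6 − 18)/18)·5 = 15 + 4.33333 = 19.3333.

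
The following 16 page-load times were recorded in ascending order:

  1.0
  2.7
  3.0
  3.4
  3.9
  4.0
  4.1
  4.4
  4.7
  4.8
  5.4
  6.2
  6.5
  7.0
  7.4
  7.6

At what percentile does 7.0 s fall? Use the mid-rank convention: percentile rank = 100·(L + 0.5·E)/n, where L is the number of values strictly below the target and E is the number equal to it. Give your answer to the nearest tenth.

Count below 7.0: L = 13; count equal: E = 1; n = 16.
Percentile rank = 100·(13 + 0.5·1)/16 = 100·13.5/16 = 84.38.

84.4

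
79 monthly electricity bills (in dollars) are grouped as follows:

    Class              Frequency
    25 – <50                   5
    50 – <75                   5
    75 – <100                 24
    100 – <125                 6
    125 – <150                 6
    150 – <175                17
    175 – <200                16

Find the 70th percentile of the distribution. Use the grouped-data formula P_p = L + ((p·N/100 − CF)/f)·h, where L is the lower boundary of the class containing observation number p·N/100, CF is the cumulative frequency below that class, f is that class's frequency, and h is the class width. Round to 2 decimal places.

163.68

N = 79; target position k = 70/100 · 79 = 55.3.
Cumulative frequencies: 5, 10, 34, 40, 46, 63, 79.
Observation 55.3 falls in the class 150 – <175.
L = 150, CF = 46, f = 17, h = 25.
P70 = 150 + ((55.3 − 46)/17)·25 = 150 + 13.6765 = 163.676.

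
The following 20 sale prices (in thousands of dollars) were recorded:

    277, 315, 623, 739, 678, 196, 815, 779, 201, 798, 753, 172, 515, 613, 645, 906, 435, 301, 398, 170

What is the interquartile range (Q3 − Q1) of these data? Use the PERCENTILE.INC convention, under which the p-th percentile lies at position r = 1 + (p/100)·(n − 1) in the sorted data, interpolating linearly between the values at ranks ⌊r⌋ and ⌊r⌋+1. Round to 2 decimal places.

Sorted: 170, 172, 196, 201, 277, 301, 315, 398, 435, 515, 613, 623, 645, 678, 739, 753, 779, 798, 815, 906.
n = 20.
P25: r = 5.75; ranks 5–6 are 277, 301; interpolating gives 295.
P75: r = 15.25; ranks 15–16 are 739, 753; interpolating gives 742.5.
Difference: 742.5 − 295 = 447.5.

447.50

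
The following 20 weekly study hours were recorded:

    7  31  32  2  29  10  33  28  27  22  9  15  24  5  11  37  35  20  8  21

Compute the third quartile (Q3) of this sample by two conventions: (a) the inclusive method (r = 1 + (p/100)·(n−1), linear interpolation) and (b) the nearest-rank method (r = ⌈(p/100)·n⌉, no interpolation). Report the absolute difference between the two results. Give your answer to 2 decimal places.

Sorted: 2, 5, 7, 8, 9, 10, 11, 15, 20, 21, 22, 24, 27, 28, 29, 31, 32, 33, 35, 37.
n = 20.
(a) r = 15.25; between ranks 15 (29) and 16 (31): 29.5.
(b) the nearest-rank method: rank 15 → 29.
|29.5 − 29| = 0.5.

0.50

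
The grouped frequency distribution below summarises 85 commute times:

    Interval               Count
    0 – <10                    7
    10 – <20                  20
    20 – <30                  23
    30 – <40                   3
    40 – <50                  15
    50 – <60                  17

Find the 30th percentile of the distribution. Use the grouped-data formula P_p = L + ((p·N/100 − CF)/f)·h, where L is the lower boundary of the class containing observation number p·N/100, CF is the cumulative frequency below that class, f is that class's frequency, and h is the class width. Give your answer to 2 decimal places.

19.25

N = 85; target position k = 30/100 · 85 = 25.5.
Cumulative frequencies: 7, 27, 50, 53, 68, 85.
Observation 25.5 falls in the class 10 – <20.
L = 10, CF = 7, f = 20, h = 10.
P30 = 10 + ((25.5 − 7)/20)·10 = 10 + 9.25 = 19.25.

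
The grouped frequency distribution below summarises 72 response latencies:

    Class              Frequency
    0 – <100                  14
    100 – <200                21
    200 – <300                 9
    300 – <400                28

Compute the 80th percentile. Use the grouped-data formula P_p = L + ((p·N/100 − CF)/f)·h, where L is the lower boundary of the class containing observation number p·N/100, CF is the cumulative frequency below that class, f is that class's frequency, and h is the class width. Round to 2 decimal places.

348.57

N = 72; target position k = 80/100 · 72 = 57.6.
Cumulative frequencies: 14, 35, 44, 72.
Observation 57.6 falls in the class 300 – <400.
L = 300, CF = 44, f = 28, h = 100.
P80 = 300 + ((57.6 − 44)/28)·100 = 300 + 48.5714 = 348.571.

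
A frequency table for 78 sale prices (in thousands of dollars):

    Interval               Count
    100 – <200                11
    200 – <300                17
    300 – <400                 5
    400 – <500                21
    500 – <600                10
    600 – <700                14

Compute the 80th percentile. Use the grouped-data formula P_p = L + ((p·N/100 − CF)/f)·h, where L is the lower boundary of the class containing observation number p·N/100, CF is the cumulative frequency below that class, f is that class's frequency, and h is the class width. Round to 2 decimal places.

584.00

N = 78; target position k = 80/100 · 78 = 62.4.
Cumulative frequencies: 11, 28, 33, 54, 64, 78.
Observation 62.4 falls in the class 500 – <600.
L = 500, CF = 54, f = 10, h = 100.
P80 = 500 + ((62.4 − 54)/10)·100 = 500 + 84 = 584.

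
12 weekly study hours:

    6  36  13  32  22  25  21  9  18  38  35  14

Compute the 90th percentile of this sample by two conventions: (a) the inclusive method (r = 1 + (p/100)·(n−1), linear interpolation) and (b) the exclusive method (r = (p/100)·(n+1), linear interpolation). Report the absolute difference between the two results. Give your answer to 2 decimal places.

1.50

Sorted: 6, 9, 13, 14, 18, 21, 22, 25, 32, 35, 36, 38.
n = 12.
(a) r = 10.9; between ranks 10 (35) and 11 (36): 35.9.
(b) r = 11.7; between ranks 11 (36) and 12 (38): 37.4.
|35.9 − 37.4| = 1.5.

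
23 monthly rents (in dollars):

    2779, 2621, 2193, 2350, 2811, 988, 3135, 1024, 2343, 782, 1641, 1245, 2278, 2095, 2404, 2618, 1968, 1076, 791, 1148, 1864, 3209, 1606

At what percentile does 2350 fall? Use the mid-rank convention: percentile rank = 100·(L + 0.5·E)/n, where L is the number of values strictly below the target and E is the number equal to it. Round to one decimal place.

67.4

Sorted: 782, 791, 988, 1024, 1076, 1148, 1245, 1606, 1641, 1864, 1968, 2095, 2193, 2278, 2343, 2350, 2404, 2618, 2621, 2779, 2811, 3135, 3209.
Count below 2350: L = 15; count equal: E = 1; n = 23.
Percentile rank = 100·(15 + 0.5·1)/23 = 100·15.5/23 = 67.39.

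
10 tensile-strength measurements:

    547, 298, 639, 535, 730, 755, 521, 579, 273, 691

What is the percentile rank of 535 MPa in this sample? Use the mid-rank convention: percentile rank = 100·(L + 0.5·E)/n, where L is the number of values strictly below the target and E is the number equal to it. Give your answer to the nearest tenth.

Sorted: 273, 298, 521, 535, 547, 579, 639, 691, 730, 755.
Count below 535: L = 3; count equal: E = 1; n = 10.
Percentile rank = 100·(3 + 0.5·1)/10 = 100·3.5/10 = 35.

35.0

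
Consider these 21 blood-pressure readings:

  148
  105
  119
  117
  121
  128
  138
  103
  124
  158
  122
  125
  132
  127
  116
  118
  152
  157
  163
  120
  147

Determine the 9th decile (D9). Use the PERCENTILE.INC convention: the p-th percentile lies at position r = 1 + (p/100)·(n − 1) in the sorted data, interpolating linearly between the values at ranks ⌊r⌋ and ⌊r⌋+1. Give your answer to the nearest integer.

157

Sorted: 103, 105, 116, 117, 118, 119, 120, 121, 122, 124, 125, 127, 128, 132, 138, 147, 148, 152, 157, 158, 163.
n = 21.
r = 1 + (90/100)·(21 − 1) = 1 + 18 = 19.
r is an integer, so P90 is the value at rank 19: 157.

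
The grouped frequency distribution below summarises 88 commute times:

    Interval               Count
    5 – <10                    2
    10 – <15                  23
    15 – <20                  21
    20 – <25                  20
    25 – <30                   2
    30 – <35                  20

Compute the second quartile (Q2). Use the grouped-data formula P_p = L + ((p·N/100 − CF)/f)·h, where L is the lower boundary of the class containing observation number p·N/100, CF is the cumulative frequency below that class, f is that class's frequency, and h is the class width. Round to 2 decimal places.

N = 88; target position k = 50/100 · 88 = 44.
Cumulative frequencies: 2, 25, 46, 66, 68, 88.
Observation 44 falls in the class 15 – <20.
L = 15, CF = 25, f = 21, h = 5.
P50 = 15 + ((44 − 25)/21)·5 = 15 + 4.52381 = 19.5238.

19.52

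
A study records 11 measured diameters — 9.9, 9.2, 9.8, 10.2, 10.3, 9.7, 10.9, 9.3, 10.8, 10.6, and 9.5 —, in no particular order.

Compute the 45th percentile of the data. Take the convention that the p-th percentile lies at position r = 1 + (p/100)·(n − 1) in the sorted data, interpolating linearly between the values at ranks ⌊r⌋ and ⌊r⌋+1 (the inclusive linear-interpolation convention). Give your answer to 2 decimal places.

Sorted: 9.2, 9.3, 9.5, 9.7, 9.8, 9.9, 10.2, 10.3, 10.6, 10.8, 10.9.
n = 11.
r = 1 + (45/100)·(11 − 1) = 1 + 4.5 = 5.5.
Rank 5 is 9.8 and rank 6 is 9.9.
Interpolate: 9.8 + 0.5·(9.9 − 9.8) = 9.8 + 0.5·0.1 = 9.85.

9.85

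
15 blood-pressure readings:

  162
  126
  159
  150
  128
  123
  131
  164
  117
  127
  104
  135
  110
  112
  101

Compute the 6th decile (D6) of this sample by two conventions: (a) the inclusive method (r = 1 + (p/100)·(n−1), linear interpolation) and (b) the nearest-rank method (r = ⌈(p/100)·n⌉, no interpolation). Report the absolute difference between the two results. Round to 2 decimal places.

Sorted: 101, 104, 110, 112, 117, 123, 126, 127, 128, 131, 135, 150, 159, 162, 164.
n = 15.
(a) r = 9.4; between ranks 9 (128) and 10 (131): 129.2.
(b) the nearest-rank method: rank 9 → 128.
|129.2 − 128| = 1.2.

1.20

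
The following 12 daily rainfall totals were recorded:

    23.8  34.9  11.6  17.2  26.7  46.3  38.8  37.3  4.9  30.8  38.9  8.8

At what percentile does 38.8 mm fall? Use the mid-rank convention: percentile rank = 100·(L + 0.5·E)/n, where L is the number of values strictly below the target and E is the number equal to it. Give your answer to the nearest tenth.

Sorted: 4.9, 8.8, 11.6, 17.2, 23.8, 26.7, 30.8, 34.9, 37.3, 38.8, 38.9, 46.3.
Count below 38.8: L = 9; count equal: E = 1; n = 12.
Percentile rank = 100·(9 + 0.5·1)/12 = 100·9.5/12 = 79.17.

79.2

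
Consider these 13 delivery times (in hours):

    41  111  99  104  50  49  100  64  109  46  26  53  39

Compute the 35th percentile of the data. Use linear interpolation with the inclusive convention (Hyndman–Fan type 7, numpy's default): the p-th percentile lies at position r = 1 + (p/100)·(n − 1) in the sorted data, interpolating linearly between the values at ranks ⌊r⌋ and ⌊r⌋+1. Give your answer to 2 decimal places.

Sorted: 26, 39, 41, 46, 49, 50, 53, 64, 99, 100, 104, 109, 111.
n = 13.
r = 1 + (35/100)·(13 − 1) = 1 + 4.2 = 5.2.
Rank 5 is 49 and rank 6 is 50.
Interpolate: 49 + 0.2·(50 − 49) = 49 + 0.2·1 = 49.2.

49.20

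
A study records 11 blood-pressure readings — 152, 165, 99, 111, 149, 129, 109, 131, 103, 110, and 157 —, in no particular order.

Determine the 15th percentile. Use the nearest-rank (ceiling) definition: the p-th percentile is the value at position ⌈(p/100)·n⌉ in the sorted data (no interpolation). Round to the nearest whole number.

Sorted: 99, 103, 109, 110, 111, 129, 131, 149, 152, 157, 165.
n = 11.
Position = ⌈15/100 · 11⌉ = ⌈1.65⌉ = 2.
The value at rank 2 is 103.

103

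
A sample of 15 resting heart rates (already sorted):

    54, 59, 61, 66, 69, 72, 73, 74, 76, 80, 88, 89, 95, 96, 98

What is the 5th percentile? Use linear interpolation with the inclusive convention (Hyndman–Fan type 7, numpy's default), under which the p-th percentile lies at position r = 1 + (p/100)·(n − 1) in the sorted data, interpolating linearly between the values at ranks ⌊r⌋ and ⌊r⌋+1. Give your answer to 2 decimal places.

n = 15.
r = 1 + (5/100)·(15 − 1) = 1 + 0.7 = 1.7.
Rank 1 is 54 and rank 2 is 59.
Interpolate: 54 + 0.7·(59 − 54) = 54 + 0.7·5 = 57.5.

57.50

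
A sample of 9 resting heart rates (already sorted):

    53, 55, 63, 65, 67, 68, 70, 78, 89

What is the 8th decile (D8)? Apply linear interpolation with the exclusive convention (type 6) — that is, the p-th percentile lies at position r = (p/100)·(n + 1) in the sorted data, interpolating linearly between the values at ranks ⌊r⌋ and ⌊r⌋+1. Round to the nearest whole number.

78

n = 9.
r = (80/100)·(9 + 1) = 8.
r is an integer, so P80 is the value at rank 8: 78.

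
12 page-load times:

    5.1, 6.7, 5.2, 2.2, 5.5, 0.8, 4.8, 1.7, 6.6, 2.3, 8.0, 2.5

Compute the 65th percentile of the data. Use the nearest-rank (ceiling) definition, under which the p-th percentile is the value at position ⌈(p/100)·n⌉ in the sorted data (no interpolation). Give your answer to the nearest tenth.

5.2

Sorted: 0.8, 1.7, 2.2, 2.3, 2.5, 4.8, 5.1, 5.2, 5.5, 6.6, 6.7, 8.0.
n = 12.
Position = ⌈65/100 · 12⌉ = ⌈7.8⌉ = 8.
The value at rank 8 is 5.2.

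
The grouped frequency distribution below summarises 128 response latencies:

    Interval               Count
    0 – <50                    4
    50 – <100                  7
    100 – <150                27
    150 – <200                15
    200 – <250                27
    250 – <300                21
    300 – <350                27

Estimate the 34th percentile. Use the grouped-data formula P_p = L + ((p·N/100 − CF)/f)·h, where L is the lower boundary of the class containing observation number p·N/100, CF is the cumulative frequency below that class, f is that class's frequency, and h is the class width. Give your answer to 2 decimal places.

N = 128; target position k = 34/100 · 128 = 43.52.
Cumulative frequencies: 4, 11, 38, 53, 80, 101, 128.
Observation 43.52 falls in the class 150 – <200.
L = 150, CF = 38, f = 15, h = 50.
P34 = 150 + ((43.52 − 38)/15)·50 = 150 + 18.4 = 168.4.

168.40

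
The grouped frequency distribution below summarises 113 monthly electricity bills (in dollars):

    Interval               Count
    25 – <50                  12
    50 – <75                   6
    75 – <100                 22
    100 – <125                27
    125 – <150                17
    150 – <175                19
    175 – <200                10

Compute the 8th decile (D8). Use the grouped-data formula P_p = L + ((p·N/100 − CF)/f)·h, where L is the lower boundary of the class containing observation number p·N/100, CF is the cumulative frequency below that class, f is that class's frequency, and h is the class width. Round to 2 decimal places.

158.42

N = 113; target position k = 80/100 · 113 = 90.4.
Cumulative frequencies: 12, 18, 40, 67, 84, 103, 113.
Observation 90.4 falls in the class 150 – <175.
L = 150, CF = 84, f = 19, h = 25.
P80 = 150 + ((90.4 − 84)/19)·25 = 150 + 8.42105 = 158.421.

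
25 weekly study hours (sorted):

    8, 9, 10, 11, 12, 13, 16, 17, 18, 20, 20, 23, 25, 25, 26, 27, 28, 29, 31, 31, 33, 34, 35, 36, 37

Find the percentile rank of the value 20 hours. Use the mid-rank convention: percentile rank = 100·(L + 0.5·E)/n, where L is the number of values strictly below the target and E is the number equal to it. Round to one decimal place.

Count below 20: L = 9; count equal: E = 2; n = 25.
Percentile rank = 100·(9 + 0.5·2)/25 = 100·10/25 = 40.

40.0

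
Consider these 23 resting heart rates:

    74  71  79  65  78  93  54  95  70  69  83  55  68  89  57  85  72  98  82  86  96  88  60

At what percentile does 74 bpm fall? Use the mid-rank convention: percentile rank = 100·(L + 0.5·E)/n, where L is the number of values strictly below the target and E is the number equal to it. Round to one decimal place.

45.7

Sorted: 54, 55, 57, 60, 65, 68, 69, 70, 71, 72, 74, 78, 79, 82, 83, 85, 86, 88, 89, 93, 95, 96, 98.
Count below 74: L = 10; count equal: E = 1; n = 23.
Percentile rank = 100·(10 + 0.5·1)/23 = 100·10.5/23 = 45.65.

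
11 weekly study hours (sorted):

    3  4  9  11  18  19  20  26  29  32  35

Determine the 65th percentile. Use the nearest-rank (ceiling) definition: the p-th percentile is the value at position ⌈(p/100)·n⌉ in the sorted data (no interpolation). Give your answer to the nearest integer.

n = 11.
Position = ⌈65/100 · 11⌉ = ⌈7.15⌉ = 8.
The value at rank 8 is 26.

26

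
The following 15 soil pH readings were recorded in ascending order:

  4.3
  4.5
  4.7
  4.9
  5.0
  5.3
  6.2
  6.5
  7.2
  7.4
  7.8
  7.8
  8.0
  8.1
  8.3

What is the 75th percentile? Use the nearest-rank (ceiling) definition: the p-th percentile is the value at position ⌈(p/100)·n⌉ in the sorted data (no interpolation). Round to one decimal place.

n = 15.
Position = ⌈75/100 · 15⌉ = ⌈11.25⌉ = 12.
The value at rank 12 is 7.8.

7.8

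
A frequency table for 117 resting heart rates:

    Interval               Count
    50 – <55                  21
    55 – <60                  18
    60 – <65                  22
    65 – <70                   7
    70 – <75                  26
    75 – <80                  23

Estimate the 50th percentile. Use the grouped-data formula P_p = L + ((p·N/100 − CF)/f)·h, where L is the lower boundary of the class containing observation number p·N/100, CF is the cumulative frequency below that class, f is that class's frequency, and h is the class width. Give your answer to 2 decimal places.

64.43

N = 117; target position k = 50/100 · 117 = 58.5.
Cumulative frequencies: 21, 39, 61, 68, 94, 117.
Observation 58.5 falls in the class 60 – <65.
L = 60, CF = 39, f = 22, h = 5.
P50 = 60 + ((58.5 − 39)/22)·5 = 60 + 4.43182 = 64.4318.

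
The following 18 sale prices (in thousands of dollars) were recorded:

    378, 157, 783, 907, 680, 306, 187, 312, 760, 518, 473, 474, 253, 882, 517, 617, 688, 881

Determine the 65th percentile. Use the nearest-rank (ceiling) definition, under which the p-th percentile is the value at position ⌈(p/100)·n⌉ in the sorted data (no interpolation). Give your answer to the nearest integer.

Sorted: 157, 187, 253, 306, 312, 378, 473, 474, 517, 518, 617, 680, 688, 760, 783, 881, 882, 907.
n = 18.
Position = ⌈65/100 · 18⌉ = ⌈11.7⌉ = 12.
The value at rank 12 is 680.

680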